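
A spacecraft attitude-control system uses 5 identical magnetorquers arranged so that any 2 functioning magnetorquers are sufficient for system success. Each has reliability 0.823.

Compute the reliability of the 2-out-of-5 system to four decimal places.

R = Σ_{i=2}^{5} C(5,i) p^i (1−p)^{5−i} with p = 0.823
C(5,2)·0.823^2·0.177^3 = 0.037559
C(5,3)·0.823^3·0.177^2 = 0.174641
C(5,4)·0.823^4·0.177^1 = 0.406015
C(5,5)·0.823^5·0.177^0 = 0.377571
Sum = 0.9958

0.9958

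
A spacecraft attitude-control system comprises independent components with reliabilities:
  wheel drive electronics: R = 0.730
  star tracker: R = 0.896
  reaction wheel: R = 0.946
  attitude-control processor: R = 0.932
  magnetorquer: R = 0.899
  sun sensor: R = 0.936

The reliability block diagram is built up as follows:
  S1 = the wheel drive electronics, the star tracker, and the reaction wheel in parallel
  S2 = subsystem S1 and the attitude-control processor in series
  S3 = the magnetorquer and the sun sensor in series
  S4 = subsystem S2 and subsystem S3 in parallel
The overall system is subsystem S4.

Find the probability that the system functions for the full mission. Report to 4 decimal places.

Parallel (wheel drive electronics, star tracker, and reaction wheel): 1 − (1 − 0.730000)(1 − 0.896000)(1 − 0.946000) = 0.998484
Series ([0.998484] and attitude-control processor): 0.998484 × 0.932000 = 0.930587
Series (magnetorquer and sun sensor): 0.899000 × 0.936000 = 0.841464
Parallel ([0.930587] and [0.841464]): 1 − (1 − 0.930587)(1 − 0.841464) = 0.9890

0.9890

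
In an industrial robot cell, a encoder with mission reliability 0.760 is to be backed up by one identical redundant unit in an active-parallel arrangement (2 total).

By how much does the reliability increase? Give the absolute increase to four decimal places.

R_before = 0.760
R_after = 1 − (1 − 0.760)^2 = 0.9424
ΔR = 0.9424 − 0.760 = 0.1824

0.1824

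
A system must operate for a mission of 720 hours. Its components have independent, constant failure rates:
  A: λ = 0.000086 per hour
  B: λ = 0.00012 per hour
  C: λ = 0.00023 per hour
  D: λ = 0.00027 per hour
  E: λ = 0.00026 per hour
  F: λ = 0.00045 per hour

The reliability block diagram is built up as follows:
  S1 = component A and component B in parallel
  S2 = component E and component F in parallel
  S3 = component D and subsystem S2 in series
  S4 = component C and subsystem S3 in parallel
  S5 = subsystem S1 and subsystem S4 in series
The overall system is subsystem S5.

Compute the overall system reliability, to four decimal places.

0.9623

R(A) = exp(−0.000086 × 720) = 0.939958
R(B) = exp(−0.00012 × 720) = 0.917227
R(C) = exp(−0.00023 × 720) = 0.847385
R(D) = exp(−0.00027 × 720) = 0.823329
R(E) = exp(−0.00026 × 720) = 0.829278
R(F) = exp(−0.00045 × 720) = 0.723250
Parallel (A and B): 1 − (1 − 0.939958)(1 − 0.917227) = 0.995030
Parallel (E and F): 1 − (1 − 0.829278)(1 − 0.723250) = 0.952753
Series (D and [0.952753]): 0.823329 × 0.952753 = 0.784429
Parallel (C and [0.784429]): 1 − (1 − 0.847385)(1 − 0.784429) = 0.967101
Series ([0.995030] and [0.967101]): 0.995030 × 0.967101 = 0.9623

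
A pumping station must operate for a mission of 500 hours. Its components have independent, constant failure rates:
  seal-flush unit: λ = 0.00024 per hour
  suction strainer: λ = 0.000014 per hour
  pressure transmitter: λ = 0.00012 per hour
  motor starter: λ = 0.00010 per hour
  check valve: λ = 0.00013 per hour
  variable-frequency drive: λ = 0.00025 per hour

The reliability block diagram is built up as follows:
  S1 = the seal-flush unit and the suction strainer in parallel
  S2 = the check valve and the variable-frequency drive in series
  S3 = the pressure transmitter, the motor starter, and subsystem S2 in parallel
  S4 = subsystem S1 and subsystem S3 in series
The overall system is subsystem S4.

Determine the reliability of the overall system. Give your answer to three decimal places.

0.999

R(seal-flush unit) = exp(−0.00024 × 500) = 0.88692
R(suction strainer) = exp(−0.000014 × 500) = 0.99302
R(pressure transmitter) = exp(−0.00012 × 500) = 0.94176
R(motor starter) = exp(−0.00010 × 500) = 0.95123
R(check valve) = exp(−0.00013 × 500) = 0.93707
R(variable-frequency drive) = exp(−0.00025 × 500) = 0.88250
Parallel (seal-flush unit and suction strainer): 1 − (1 − 0.88692)(1 − 0.99302) = 0.99921
Series (check valve and variable-frequency drive): 0.93707 × 0.88250 = 0.82696
Parallel (pressure transmitter, motor starter, and [0.82696]): 1 − (1 − 0.94176)(1 − 0.95123)(1 − 0.82696) = 0.99951
Series ([0.99921] and [0.99951]): 0.99921 × 0.99951 = 0.999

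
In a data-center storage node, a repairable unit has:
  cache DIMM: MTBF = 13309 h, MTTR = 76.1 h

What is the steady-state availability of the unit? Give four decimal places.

0.9943

A(cache DIMM) = MTBF/(MTBF+MTTR) = 13309/(13309+76.1) = 0.9943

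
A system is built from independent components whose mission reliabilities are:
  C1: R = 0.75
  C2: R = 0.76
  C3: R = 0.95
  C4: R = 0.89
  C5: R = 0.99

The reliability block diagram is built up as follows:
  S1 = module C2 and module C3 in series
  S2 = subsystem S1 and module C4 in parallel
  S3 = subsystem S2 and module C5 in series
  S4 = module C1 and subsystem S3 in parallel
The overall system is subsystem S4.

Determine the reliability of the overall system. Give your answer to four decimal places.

Series (C2 and C3): 0.760000 × 0.950000 = 0.722000
Parallel ([0.722000] and C4): 1 − (1 − 0.722000)(1 − 0.890000) = 0.969420
Series ([0.969420] and C5): 0.969420 × 0.990000 = 0.959726
Parallel (C1 and [0.959726]): 1 − (1 − 0.750000)(1 − 0.959726) = 0.9899

0.9899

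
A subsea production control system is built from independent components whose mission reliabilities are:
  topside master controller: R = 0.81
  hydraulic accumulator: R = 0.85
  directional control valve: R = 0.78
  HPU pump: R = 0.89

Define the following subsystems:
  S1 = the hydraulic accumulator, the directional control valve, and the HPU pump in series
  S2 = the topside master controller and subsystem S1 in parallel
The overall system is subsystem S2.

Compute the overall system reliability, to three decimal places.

0.922

Series (hydraulic accumulator, directional control valve, and HPU pump): 0.85000 × 0.78000 × 0.89000 = 0.59007
Parallel (topside master controller and [0.59007]): 1 − (1 − 0.81000)(1 − 0.59007) = 0.922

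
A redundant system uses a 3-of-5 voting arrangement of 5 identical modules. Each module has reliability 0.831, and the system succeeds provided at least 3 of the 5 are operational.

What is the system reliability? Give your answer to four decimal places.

0.9631

R = Σ_{i=3}^{5} C(5,i) p^i (1−p)^{5−i} with p = 0.831
C(5,3)·0.831^3·0.169^2 = 0.163899
C(5,4)·0.831^4·0.169^1 = 0.402959
C(5,5)·0.831^5·0.169^0 = 0.396283
Sum = 0.9631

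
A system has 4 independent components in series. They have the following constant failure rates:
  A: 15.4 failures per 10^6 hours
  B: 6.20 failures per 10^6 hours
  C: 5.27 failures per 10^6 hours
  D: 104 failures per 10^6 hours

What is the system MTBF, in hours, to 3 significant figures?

7640

Series of exponential components: λ_sys = Σ λ_i
λ_sys = 0.0000154 + 0.00000620 + 0.00000527 + 0.000104 = 1.3087e-04 /h
MTBF = 1 / λ_sys = 7640 h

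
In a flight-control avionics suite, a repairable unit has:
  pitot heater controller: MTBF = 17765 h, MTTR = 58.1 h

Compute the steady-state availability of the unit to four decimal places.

A(pitot heater controller) = MTBF/(MTBF+MTTR) = 17765/(17765+58.1) = 0.9967

0.9967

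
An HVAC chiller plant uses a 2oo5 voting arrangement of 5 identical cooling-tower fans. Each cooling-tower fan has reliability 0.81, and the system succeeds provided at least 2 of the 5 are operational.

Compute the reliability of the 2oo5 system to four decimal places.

0.9945

R = Σ_{i=2}^{5} C(5,i) p^i (1−p)^{5−i} with p = 0.81
C(5,2)·0.81^2·0.19^3 = 0.045002
C(5,3)·0.81^3·0.19^2 = 0.191850
C(5,4)·0.81^4·0.19^1 = 0.408944
C(5,5)·0.81^5·0.19^0 = 0.348678
Sum = 0.9945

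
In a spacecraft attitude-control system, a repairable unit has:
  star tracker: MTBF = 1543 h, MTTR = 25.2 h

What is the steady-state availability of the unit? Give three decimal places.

0.984

A(star tracker) = MTBF/(MTBF+MTTR) = 1543/(1543+25.2) = 0.984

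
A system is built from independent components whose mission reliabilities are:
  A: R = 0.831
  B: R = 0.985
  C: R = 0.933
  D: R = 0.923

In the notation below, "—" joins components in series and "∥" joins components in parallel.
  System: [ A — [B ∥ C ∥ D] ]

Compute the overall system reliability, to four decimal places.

0.8309

Parallel (B, C, and D): 1 − (1 − 0.985000)(1 − 0.933000)(1 − 0.923000) = 0.999923
Series (A and [0.999923]): 0.831000 × 0.999923 = 0.8309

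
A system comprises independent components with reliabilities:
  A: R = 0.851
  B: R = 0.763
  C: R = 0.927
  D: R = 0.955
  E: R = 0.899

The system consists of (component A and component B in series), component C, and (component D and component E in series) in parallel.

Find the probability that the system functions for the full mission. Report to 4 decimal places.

0.9964

Series (A and B): 0.851000 × 0.763000 = 0.649313
Series (D and E): 0.955000 × 0.899000 = 0.858545
Parallel ([0.649313], C, and [0.858545]): 1 − (1 − 0.649313)(1 − 0.927000)(1 − 0.858545) = 0.9964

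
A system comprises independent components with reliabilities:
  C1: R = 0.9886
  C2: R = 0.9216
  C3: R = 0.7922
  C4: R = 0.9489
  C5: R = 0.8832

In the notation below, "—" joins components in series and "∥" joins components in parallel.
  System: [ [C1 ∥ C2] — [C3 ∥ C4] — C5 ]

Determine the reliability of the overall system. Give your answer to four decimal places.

0.8730

Parallel (C1 and C2): 1 − (1 − 0.988600)(1 − 0.921600) = 0.999106
Parallel (C3 and C4): 1 − (1 − 0.792200)(1 − 0.948900) = 0.989381
Series ([0.999106], [0.989381], and C5): 0.999106 × 0.989381 × 0.883200 = 0.8730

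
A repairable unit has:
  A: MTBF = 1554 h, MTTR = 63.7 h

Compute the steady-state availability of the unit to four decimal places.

0.9606

A(A) = MTBF/(MTBF+MTTR) = 1554/(1554+63.7) = 0.9606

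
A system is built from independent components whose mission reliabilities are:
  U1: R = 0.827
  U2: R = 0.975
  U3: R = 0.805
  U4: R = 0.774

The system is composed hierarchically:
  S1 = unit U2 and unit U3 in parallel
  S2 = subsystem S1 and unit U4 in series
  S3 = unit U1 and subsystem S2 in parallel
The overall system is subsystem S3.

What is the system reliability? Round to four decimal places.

Parallel (U2 and U3): 1 − (1 − 0.975000)(1 − 0.805000) = 0.995125
Series ([0.995125] and U4): 0.995125 × 0.774000 = 0.770227
Parallel (U1 and [0.770227]): 1 − (1 − 0.827000)(1 − 0.770227) = 0.9602

0.9602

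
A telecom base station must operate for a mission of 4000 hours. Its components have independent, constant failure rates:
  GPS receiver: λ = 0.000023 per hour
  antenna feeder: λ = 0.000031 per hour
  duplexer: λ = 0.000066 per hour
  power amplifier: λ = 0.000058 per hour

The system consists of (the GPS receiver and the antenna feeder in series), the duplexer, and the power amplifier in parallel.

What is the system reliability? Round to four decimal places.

0.9907

R(GPS receiver) = exp(−0.000023 × 4000) = 0.912105
R(antenna feeder) = exp(−0.000031 × 4000) = 0.883380
R(duplexer) = exp(−0.000066 × 4000) = 0.767974
R(power amplifier) = exp(−0.000058 × 4000) = 0.792946
Series (GPS receiver and antenna feeder): 0.912105 × 0.883380 = 0.805735
Parallel ([0.805735], duplexer, and power amplifier): 1 − (1 − 0.805735)(1 − 0.767974)(1 − 0.792946) = 0.9907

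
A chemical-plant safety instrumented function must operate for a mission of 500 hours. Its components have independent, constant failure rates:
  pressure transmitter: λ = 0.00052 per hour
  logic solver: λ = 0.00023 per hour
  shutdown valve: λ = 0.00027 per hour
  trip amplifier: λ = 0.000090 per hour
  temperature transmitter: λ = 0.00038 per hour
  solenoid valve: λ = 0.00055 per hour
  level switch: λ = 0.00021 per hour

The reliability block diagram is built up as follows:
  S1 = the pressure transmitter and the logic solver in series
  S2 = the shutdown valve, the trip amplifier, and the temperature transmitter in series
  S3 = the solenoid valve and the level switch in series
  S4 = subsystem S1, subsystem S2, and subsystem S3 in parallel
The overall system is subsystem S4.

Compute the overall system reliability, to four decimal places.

R(pressure transmitter) = exp(−0.00052 × 500) = 0.771052
R(logic solver) = exp(−0.00023 × 500) = 0.891366
R(shutdown valve) = exp(−0.00027 × 500) = 0.873716
R(trip amplifier) = exp(−0.000090 × 500) = 0.955997
R(temperature transmitter) = exp(−0.00038 × 500) = 0.826959
R(solenoid valve) = exp(−0.00055 × 500) = 0.759572
R(level switch) = exp(−0.00021 × 500) = 0.900325
Series (pressure transmitter and logic solver): 0.771052 × 0.891366 = 0.687290
Series (shutdown valve, trip amplifier, and temperature transmitter): 0.873716 × 0.955997 × 0.826959 = 0.690734
Series (solenoid valve and level switch): 0.759572 × 0.900325 = 0.683862
Parallel ([0.687290], [0.690734], and [0.683862]): 1 − (1 − 0.687290)(1 − 0.690734)(1 − 0.683862) = 0.9694

0.9694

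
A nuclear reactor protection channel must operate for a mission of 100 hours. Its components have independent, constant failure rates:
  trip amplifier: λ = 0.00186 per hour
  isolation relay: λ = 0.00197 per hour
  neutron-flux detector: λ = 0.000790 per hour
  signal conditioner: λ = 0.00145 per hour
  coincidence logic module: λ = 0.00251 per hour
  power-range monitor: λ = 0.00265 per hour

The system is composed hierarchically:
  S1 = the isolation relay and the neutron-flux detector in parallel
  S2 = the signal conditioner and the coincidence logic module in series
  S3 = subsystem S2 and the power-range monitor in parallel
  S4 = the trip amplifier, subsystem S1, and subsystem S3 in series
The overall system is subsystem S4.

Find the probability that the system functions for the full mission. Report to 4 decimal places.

0.7567

R(trip amplifier) = exp(−0.00186 × 100) = 0.830274
R(isolation relay) = exp(−0.00197 × 100) = 0.821191
R(neutron-flux detector) = exp(−0.000790 × 100) = 0.924040
R(signal conditioner) = exp(−0.00145 × 100) = 0.865022
R(coincidence logic module) = exp(−0.00251 × 100) = 0.778022
R(power-range monitor) = exp(−0.00265 × 100) = 0.767206
Parallel (isolation relay and neutron-flux detector): 1 − (1 − 0.821191)(1 − 0.924040) = 0.986418
Series (signal conditioner and coincidence logic module): 0.865022 × 0.778022 = 0.673006
Parallel ([0.673006] and power-range monitor): 1 − (1 − 0.673006)(1 − 0.767206) = 0.923878
Series (trip amplifier, [0.986418], and [0.923878]): 0.830274 × 0.986418 × 0.923878 = 0.7567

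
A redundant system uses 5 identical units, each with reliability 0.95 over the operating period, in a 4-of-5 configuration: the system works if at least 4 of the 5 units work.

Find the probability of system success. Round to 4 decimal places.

R = Σ_{i=4}^{5} C(5,i) p^i (1−p)^{5−i} with p = 0.95
C(5,4)·0.95^4·0.05^1 = 0.203627
C(5,5)·0.95^5·0.05^0 = 0.773781
Sum = 0.9774

0.9774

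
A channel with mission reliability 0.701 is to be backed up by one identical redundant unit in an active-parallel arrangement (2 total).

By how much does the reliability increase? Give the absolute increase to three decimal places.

R_before = 0.701
R_after = 1 − (1 − 0.701)^2 = 0.911
ΔR = 0.911 − 0.701 = 0.210

0.210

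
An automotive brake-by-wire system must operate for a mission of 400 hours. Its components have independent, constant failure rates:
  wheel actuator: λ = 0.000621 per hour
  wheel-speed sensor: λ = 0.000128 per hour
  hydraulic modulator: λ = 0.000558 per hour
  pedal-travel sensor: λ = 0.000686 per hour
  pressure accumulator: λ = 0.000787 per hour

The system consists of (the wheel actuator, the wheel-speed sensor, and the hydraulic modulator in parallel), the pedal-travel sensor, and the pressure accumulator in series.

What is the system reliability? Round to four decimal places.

0.5536

R(wheel actuator) = exp(−0.000621 × 400) = 0.780048
R(wheel-speed sensor) = exp(−0.000128 × 400) = 0.950089
R(hydraulic modulator) = exp(−0.000558 × 400) = 0.799955
R(pedal-travel sensor) = exp(−0.000686 × 400) = 0.760028
R(pressure accumulator) = exp(−0.000787 × 400) = 0.729935
Parallel (wheel actuator, wheel-speed sensor, and hydraulic modulator): 1 − (1 − 0.780048)(1 − 0.950089)(1 − 0.799955) = 0.997804
Series ([0.997804], pedal-travel sensor, and pressure accumulator): 0.997804 × 0.760028 × 0.729935 = 0.5536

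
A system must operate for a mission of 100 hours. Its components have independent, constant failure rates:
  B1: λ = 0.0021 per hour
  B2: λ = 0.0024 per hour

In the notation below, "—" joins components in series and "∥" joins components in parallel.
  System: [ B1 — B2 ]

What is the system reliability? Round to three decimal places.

0.638

R(B1) = exp(−0.0021 × 100) = 0.81058
R(B2) = exp(−0.0024 × 100) = 0.78663
Series (B1 and B2): 0.81058 × 0.78663 = 0.638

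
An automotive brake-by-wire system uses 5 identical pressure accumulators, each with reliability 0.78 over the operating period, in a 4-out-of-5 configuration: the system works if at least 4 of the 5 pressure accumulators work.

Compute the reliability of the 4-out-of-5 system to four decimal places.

R = Σ_{i=4}^{5} C(5,i) p^i (1−p)^{5−i} with p = 0.78
C(5,4)·0.78^4·0.22^1 = 0.407166
C(5,5)·0.78^5·0.22^0 = 0.288717
Sum = 0.6959

0.6959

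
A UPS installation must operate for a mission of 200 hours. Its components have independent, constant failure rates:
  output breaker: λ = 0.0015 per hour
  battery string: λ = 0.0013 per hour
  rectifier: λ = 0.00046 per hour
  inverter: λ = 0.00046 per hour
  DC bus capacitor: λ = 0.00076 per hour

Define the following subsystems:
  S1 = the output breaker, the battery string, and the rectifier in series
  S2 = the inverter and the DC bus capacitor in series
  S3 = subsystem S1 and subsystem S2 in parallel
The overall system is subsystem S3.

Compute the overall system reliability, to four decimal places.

0.8963

R(output breaker) = exp(−0.0015 × 200) = 0.740818
R(battery string) = exp(−0.0013 × 200) = 0.771052
R(rectifier) = exp(−0.00046 × 200) = 0.912105
R(inverter) = exp(−0.00046 × 200) = 0.912105
R(DC bus capacitor) = exp(−0.00076 × 200) = 0.858988
Series (output breaker, battery string, and rectifier): 0.740818 × 0.771052 × 0.912105 = 0.521003
Series (inverter and DC bus capacitor): 0.912105 × 0.858988 = 0.783487
Parallel ([0.521003] and [0.783487]): 1 − (1 − 0.521003)(1 − 0.783487) = 0.8963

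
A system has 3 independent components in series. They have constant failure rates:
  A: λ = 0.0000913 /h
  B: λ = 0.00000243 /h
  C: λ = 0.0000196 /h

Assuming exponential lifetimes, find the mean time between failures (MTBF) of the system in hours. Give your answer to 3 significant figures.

8820

Series of exponential components: λ_sys = Σ λ_i
λ_sys = 0.0000913 + 0.00000243 + 0.0000196 = 1.1333e-04 /h
MTBF = 1 / λ_sys = 8820 h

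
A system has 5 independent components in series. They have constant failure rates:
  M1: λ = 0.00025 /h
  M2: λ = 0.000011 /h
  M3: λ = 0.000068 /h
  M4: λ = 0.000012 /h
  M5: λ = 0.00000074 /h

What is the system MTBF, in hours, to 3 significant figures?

Series of exponential components: λ_sys = Σ λ_i
λ_sys = 0.00025 + 0.000011 + 0.000068 + 0.000012 + 0.00000074 = 3.4174e-04 /h
MTBF = 1 / λ_sys = 2930 h

2930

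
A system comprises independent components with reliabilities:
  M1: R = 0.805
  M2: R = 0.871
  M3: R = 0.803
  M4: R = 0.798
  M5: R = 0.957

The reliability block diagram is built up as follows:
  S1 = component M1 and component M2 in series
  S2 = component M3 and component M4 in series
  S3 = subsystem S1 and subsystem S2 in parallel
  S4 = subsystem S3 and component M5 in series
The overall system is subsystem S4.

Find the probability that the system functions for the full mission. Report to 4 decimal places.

0.8543

Series (M1 and M2): 0.805000 × 0.871000 = 0.701155
Series (M3 and M4): 0.803000 × 0.798000 = 0.640794
Parallel ([0.701155] and [0.640794]): 1 − (1 − 0.701155)(1 − 0.640794) = 0.892653
Series ([0.892653] and M5): 0.892653 × 0.957000 = 0.8543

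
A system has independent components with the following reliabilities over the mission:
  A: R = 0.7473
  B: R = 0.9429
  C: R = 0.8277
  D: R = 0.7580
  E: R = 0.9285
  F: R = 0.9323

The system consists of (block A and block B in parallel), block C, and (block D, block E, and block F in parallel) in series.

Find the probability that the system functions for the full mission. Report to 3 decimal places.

0.815

Parallel (A and B): 1 − (1 − 0.74730)(1 − 0.94290) = 0.98557
Parallel (D, E, and F): 1 − (1 − 0.75800)(1 − 0.92850)(1 − 0.93230) = 0.99883
Series ([0.98557], C, and [0.99883]): 0.98557 × 0.82770 × 0.99883 = 0.815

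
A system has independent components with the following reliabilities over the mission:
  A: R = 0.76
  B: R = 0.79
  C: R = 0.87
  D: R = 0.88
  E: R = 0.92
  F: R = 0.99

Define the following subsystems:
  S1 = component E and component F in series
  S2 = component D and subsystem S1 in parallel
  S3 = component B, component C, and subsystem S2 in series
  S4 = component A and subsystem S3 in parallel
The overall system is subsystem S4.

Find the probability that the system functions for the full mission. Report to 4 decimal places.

0.9232

Series (E and F): 0.920000 × 0.990000 = 0.910800
Parallel (D and [0.910800]): 1 − (1 − 0.880000)(1 − 0.910800) = 0.989296
Series (B, C, and [0.989296]): 0.790000 × 0.870000 × 0.989296 = 0.679943
Parallel (A and [0.679943]): 1 − (1 − 0.760000)(1 − 0.679943) = 0.9232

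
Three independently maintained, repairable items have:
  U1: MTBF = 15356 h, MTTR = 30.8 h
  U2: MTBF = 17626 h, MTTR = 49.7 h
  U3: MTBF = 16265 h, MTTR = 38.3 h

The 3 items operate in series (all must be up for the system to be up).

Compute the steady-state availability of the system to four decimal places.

0.9929

A(U1) = MTBF/(MTBF+MTTR) = 15356/(15356+30.8) = 0.997998
A(U2) = MTBF/(MTBF+MTTR) = 17626/(17626+49.7) = 0.997188
A(U3) = MTBF/(MTBF+MTTR) = 16265/(16265+38.3) = 0.997651
Series availability: 0.997998 × 0.997188 × 0.997651 = 0.9929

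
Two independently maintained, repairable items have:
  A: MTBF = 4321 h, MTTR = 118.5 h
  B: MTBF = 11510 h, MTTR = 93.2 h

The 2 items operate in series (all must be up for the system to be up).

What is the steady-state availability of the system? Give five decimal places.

0.96549

A(A) = MTBF/(MTBF+MTTR) = 4321/(4321+118.5) = 0.973308
A(B) = MTBF/(MTBF+MTTR) = 11510/(11510+93.2) = 0.991968
Series availability: 0.973308 × 0.991968 = 0.96549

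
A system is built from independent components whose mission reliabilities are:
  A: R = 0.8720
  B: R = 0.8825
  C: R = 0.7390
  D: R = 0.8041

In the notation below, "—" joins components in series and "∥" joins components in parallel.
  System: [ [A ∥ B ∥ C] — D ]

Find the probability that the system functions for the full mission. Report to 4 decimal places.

Parallel (A, B, and C): 1 − (1 − 0.872000)(1 − 0.882500)(1 − 0.739000) = 0.996075
Series ([0.996075] and D): 0.996075 × 0.804100 = 0.8009

0.8009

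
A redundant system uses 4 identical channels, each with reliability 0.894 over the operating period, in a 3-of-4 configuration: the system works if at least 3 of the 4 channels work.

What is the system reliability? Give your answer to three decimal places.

0.942

R = Σ_{i=3}^{4} C(4,i) p^i (1−p)^{4−i} with p = 0.894
C(4,3)·0.894^3·0.106^1 = 0.30296
C(4,4)·0.894^4·0.106^0 = 0.63878
Sum = 0.942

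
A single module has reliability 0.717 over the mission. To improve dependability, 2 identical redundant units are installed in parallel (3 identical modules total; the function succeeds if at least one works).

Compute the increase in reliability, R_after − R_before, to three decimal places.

R_before = 0.717
R_after = 1 − (1 − 0.717)^3 = 0.977
ΔR = 0.977 − 0.717 = 0.260

0.260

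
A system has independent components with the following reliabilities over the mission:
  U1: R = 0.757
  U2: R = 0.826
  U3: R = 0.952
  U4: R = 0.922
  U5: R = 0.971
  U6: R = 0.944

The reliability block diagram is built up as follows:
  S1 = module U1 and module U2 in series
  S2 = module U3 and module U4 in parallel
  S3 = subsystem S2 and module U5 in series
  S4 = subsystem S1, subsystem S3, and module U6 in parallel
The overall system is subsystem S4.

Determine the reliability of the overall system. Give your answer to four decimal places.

0.9993

Series (U1 and U2): 0.757000 × 0.826000 = 0.625282
Parallel (U3 and U4): 1 − (1 − 0.952000)(1 − 0.922000) = 0.996256
Series ([0.996256] and U5): 0.996256 × 0.971000 = 0.967365
Parallel ([0.625282], [0.967365], and U6): 1 − (1 − 0.625282)(1 − 0.967365)(1 − 0.944000) = 0.9993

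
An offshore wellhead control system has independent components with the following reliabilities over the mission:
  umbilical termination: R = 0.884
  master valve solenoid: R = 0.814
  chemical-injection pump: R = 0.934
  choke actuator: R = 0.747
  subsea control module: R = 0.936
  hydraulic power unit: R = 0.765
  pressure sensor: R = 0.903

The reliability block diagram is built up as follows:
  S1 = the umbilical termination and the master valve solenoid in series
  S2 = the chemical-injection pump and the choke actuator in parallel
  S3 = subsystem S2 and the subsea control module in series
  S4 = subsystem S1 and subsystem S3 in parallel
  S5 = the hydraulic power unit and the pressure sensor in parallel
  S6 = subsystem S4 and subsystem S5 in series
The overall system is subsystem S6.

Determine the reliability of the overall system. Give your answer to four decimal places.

Series (umbilical termination and master valve solenoid): 0.884000 × 0.814000 = 0.719576
Parallel (chemical-injection pump and choke actuator): 1 − (1 − 0.934000)(1 − 0.747000) = 0.983302
Series ([0.983302] and subsea control module): 0.983302 × 0.936000 = 0.920371
Parallel ([0.719576] and [0.920371]): 1 − (1 − 0.719576)(1 − 0.920371) = 0.977670
Parallel (hydraulic power unit and pressure sensor): 1 − (1 − 0.765000)(1 − 0.903000) = 0.977205
Series ([0.977670] and [0.977205]): 0.977670 × 0.977205 = 0.9554

0.9554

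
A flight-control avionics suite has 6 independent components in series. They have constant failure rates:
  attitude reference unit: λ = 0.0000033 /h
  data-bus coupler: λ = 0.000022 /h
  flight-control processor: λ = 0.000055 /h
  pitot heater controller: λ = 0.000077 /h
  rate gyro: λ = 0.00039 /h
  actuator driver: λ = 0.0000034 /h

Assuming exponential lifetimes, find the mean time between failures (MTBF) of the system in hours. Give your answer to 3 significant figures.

1820

Series of exponential components: λ_sys = Σ λ_i
λ_sys = 0.0000033 + 0.000022 + 0.000055 + 0.000077 + 0.00039 + 0.0000034 = 5.5070e-04 /h
MTBF = 1 / λ_sys = 1820 h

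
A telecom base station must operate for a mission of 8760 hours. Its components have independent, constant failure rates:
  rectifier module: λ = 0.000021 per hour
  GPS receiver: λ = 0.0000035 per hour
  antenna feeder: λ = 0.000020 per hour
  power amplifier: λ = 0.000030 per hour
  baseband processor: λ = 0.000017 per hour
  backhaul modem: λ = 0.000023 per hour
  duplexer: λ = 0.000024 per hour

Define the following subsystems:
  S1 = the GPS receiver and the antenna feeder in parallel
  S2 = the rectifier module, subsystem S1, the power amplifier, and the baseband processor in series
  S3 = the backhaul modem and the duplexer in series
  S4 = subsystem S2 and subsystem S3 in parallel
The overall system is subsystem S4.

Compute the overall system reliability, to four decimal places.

0.8476

R(rectifier module) = exp(−0.000021 × 8760) = 0.831969
R(GPS receiver) = exp(−0.0000035 × 8760) = 0.969805
R(antenna feeder) = exp(−0.000020 × 8760) = 0.839289
R(power amplifier) = exp(−0.000030 × 8760) = 0.768896
R(baseband processor) = exp(−0.000017 × 8760) = 0.861638
R(backhaul modem) = exp(−0.000023 × 8760) = 0.817520
R(duplexer) = exp(−0.000024 × 8760) = 0.810390
Parallel (GPS receiver and antenna feeder): 1 − (1 − 0.969805)(1 − 0.839289) = 0.995147
Series (rectifier module, [0.995147], power amplifier, and baseband processor): 0.831969 × 0.995147 × 0.768896 × 0.861638 = 0.548513
Series (backhaul modem and duplexer): 0.817520 × 0.810390 = 0.662510
Parallel ([0.548513] and [0.662510]): 1 − (1 − 0.548513)(1 − 0.662510) = 0.8476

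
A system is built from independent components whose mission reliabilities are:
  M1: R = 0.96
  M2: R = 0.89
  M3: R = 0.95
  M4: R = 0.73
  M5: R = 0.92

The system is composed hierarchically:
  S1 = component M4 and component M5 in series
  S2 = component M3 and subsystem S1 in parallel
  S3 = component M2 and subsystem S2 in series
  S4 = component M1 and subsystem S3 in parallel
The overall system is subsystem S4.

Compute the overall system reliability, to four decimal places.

0.9950

Series (M4 and M5): 0.730000 × 0.920000 = 0.671600
Parallel (M3 and [0.671600]): 1 − (1 − 0.950000)(1 − 0.671600) = 0.983580
Series (M2 and [0.983580]): 0.890000 × 0.983580 = 0.875386
Parallel (M1 and [0.875386]): 1 − (1 − 0.960000)(1 − 0.875386) = 0.9950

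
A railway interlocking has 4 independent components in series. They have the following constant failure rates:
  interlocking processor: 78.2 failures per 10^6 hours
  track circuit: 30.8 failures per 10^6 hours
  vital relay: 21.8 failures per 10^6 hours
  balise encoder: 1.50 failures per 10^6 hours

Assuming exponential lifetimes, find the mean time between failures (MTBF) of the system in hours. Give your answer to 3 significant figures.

Series of exponential components: λ_sys = Σ λ_i
λ_sys = 0.0000782 + 0.0000308 + 0.0000218 + 0.00000150 = 1.3230e-04 /h
MTBF = 1 / λ_sys = 7560 h

7560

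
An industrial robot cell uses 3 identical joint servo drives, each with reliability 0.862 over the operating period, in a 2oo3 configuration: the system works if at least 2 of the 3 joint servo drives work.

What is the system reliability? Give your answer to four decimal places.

R = Σ_{i=2}^{3} C(3,i) p^i (1−p)^{3−i} with p = 0.862
C(3,2)·0.862^2·0.138^1 = 0.307620
C(3,3)·0.862^3·0.138^0 = 0.640504
Sum = 0.9481

0.9481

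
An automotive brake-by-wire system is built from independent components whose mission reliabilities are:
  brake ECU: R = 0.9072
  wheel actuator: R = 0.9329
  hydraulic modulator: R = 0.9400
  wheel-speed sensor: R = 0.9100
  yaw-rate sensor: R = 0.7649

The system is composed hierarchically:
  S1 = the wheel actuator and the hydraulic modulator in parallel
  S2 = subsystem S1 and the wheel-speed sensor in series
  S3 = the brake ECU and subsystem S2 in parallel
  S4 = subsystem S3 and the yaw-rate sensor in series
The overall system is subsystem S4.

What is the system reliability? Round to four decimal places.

0.7583

Parallel (wheel actuator and hydraulic modulator): 1 − (1 − 0.932900)(1 − 0.940000) = 0.995974
Series ([0.995974] and wheel-speed sensor): 0.995974 × 0.910000 = 0.906336
Parallel (brake ECU and [0.906336]): 1 − (1 − 0.907200)(1 − 0.906336) = 0.991308
Series ([0.991308] and yaw-rate sensor): 0.991308 × 0.764900 = 0.7583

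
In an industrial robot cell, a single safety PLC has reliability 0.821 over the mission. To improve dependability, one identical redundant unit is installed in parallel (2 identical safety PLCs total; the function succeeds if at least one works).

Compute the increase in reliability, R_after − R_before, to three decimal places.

R_before = 0.821
R_after = 1 − (1 − 0.821)^2 = 0.968
ΔR = 0.968 − 0.821 = 0.147

0.147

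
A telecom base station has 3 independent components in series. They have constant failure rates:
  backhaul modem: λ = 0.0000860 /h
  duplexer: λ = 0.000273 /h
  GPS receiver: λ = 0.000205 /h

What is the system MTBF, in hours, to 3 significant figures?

Series of exponential components: λ_sys = Σ λ_i
λ_sys = 0.0000860 + 0.000273 + 0.000205 = 5.6400e-04 /h
MTBF = 1 / λ_sys = 1770 h

1770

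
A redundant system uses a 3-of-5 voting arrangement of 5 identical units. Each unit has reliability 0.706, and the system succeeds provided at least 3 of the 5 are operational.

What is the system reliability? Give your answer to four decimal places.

0.8448

R = Σ_{i=3}^{5} C(5,i) p^i (1−p)^{5−i} with p = 0.706
C(5,3)·0.706^3·0.294^2 = 0.304165
C(5,4)·0.706^4·0.294^1 = 0.365205
C(5,5)·0.706^5·0.294^0 = 0.175398
Sum = 0.8448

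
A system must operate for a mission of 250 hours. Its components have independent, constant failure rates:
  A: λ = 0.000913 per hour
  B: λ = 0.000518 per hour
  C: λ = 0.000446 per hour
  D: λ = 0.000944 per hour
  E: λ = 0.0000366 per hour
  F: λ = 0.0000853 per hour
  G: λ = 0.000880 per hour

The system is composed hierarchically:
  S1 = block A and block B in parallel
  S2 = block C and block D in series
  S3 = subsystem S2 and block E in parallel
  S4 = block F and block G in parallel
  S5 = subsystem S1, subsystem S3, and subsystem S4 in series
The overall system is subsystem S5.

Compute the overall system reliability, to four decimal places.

0.9686

R(A) = exp(−0.000913 × 250) = 0.795925
R(B) = exp(−0.000518 × 250) = 0.878535
R(C) = exp(−0.000446 × 250) = 0.894491
R(D) = exp(−0.000944 × 250) = 0.789781
R(E) = exp(−0.0000366 × 250) = 0.990892
R(F) = exp(−0.0000853 × 250) = 0.978901
R(G) = exp(−0.000880 × 250) = 0.802519
Parallel (A and B): 1 − (1 − 0.795925)(1 − 0.878535) = 0.975212
Series (C and D): 0.894491 × 0.789781 = 0.706452
Parallel ([0.706452] and E): 1 − (1 − 0.706452)(1 − 0.990892) = 0.997326
Parallel (F and G): 1 − (1 − 0.978901)(1 − 0.802519) = 0.995833
Series ([0.975212], [0.997326], and [0.995833]): 0.975212 × 0.997326 × 0.995833 = 0.9686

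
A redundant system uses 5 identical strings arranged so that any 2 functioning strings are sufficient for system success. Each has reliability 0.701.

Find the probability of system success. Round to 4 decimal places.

0.9696

R = Σ_{i=2}^{5} C(5,i) p^i (1−p)^{5−i} with p = 0.701
C(5,2)·0.701^2·0.299^3 = 0.131356
C(5,3)·0.701^3·0.299^2 = 0.307962
C(5,4)·0.701^4·0.299^1 = 0.361005
C(5,5)·0.701^5·0.299^0 = 0.169274
Sum = 0.9696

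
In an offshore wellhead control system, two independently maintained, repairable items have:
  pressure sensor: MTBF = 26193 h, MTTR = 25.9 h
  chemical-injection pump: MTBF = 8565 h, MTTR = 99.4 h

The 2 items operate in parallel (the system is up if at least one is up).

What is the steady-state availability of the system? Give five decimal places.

A(pressure sensor) = MTBF/(MTBF+MTTR) = 26193/(26193+25.9) = 0.999012
A(chemical-injection pump) = MTBF/(MTBF+MTTR) = 8565/(8565+99.4) = 0.988528
Parallel availability: 1 − (1 − 0.999012)(1 − 0.988528) = 0.99999

0.99999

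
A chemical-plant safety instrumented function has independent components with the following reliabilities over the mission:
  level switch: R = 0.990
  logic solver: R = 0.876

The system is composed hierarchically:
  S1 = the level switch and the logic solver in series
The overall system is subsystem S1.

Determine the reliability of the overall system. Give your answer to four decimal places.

0.8672

Series (level switch and logic solver): 0.990000 × 0.876000 = 0.8672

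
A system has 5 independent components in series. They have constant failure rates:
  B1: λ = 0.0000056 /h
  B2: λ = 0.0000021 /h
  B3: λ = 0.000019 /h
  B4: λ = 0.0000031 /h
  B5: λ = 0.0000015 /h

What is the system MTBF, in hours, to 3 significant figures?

Series of exponential components: λ_sys = Σ λ_i
λ_sys = 0.0000056 + 0.0000021 + 0.000019 + 0.0000031 + 0.0000015 = 3.1300e-05 /h
MTBF = 1 / λ_sys = 31900 h

31900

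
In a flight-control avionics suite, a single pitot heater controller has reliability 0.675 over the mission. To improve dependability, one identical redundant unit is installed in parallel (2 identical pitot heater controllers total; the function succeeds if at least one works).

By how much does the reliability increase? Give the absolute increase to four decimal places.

0.2194

R_before = 0.675
R_after = 1 − (1 − 0.675)^2 = 0.8944
ΔR = 0.8944 − 0.675 = 0.2194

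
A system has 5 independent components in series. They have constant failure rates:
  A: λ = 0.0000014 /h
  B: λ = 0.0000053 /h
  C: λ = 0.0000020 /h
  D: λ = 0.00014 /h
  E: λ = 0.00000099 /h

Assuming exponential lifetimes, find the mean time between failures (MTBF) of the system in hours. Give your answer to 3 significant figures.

6680

Series of exponential components: λ_sys = Σ λ_i
λ_sys = 0.0000014 + 0.0000053 + 0.0000020 + 0.00014 + 0.00000099 = 1.4969e-04 /h
MTBF = 1 / λ_sys = 6680 h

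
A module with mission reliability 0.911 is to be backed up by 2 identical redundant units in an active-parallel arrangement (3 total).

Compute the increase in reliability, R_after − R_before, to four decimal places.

0.0883

R_before = 0.911
R_after = 1 − (1 − 0.911)^3 = 0.9993
ΔR = 0.9993 − 0.911 = 0.0883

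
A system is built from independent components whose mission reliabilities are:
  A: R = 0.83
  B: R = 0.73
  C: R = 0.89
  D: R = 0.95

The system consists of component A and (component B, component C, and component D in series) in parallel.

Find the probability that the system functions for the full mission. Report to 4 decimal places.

0.9349

Series (B, C, and D): 0.730000 × 0.890000 × 0.950000 = 0.617215
Parallel (A and [0.617215]): 1 − (1 − 0.830000)(1 − 0.617215) = 0.9349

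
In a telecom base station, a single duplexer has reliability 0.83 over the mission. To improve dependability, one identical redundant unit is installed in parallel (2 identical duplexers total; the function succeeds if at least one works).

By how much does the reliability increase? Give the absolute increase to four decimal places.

0.1411

R_before = 0.83
R_after = 1 − (1 − 0.83)^2 = 0.9711
ΔR = 0.9711 − 0.83 = 0.1411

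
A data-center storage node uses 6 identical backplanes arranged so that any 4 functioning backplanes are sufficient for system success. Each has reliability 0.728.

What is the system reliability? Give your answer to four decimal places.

R = Σ_{i=4}^{6} C(6,i) p^i (1−p)^{6−i} with p = 0.728
C(6,4)·0.728^4·0.272^2 = 0.311713
C(6,5)·0.728^5·0.272^1 = 0.333716
C(6,6)·0.728^6·0.272^0 = 0.148864
Sum = 0.7943

0.7943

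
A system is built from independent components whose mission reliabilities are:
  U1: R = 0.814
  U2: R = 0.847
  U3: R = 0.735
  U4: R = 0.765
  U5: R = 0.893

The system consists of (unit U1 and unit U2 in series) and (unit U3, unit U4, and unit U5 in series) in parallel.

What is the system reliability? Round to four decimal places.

0.8454

Series (U1 and U2): 0.814000 × 0.847000 = 0.689458
Series (U3, U4, and U5): 0.735000 × 0.765000 × 0.893000 = 0.502112
Parallel ([0.689458] and [0.502112]): 1 − (1 − 0.689458)(1 − 0.502112) = 0.8454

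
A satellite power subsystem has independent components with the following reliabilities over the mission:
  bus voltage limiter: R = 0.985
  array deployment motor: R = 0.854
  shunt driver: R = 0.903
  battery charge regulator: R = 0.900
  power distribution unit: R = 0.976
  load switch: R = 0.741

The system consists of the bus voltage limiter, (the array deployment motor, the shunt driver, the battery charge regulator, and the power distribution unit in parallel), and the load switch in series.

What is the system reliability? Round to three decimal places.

0.730

Parallel (array deployment motor, shunt driver, battery charge regulator, and power distribution unit): 1 − (1 − 0.85400)(1 − 0.90300)(1 − 0.90000)(1 − 0.97600) = 0.99997
Series (bus voltage limiter, [0.99997], and load switch): 0.98500 × 0.99997 × 0.74100 = 0.730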